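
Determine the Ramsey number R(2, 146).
R(2, 146) = 146

R(2, k) = k for all k ≥ 2: in a 2-colouring of K_k, either some edge is red (a red K_2) or all edges are blue (a blue K_k). And K_{145} coloured all-blue has no blue K_146, so R(2, 146) > 145. Hence R(2, 146) = 146.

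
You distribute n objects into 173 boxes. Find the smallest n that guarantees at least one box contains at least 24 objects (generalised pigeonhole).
n = (24 − 1)·173 + 1 = 3980

By the generalised pigeonhole principle, to guarantee some box contains ≥ r objects we need more than (r − 1) · k objects total. Threshold: n = (r − 1) · k + 1. With r = 24 and k = 173: n = 23 · 173 + 1 = 3979 + 1 = 3980. For n = 3979 = 23 · 173, we can put exactly 23 objects in every box, avoiding 24 in any single one — so 3980 is tight.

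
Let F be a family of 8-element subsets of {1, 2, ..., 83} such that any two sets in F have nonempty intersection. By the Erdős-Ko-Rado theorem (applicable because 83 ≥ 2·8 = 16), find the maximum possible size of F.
max |F| = C(82, 7) = 3801756816

The Erdős-Ko-Rado theorem states: for n ≥ 2k, an intersecting family of k-subsets of an n-element set has size at most C(n − 1, k − 1), with equality for 'star' families {A ⊆ [n] : |A| = k, i ∈ A} (fix an element i). For n = 83, k = 8: C(82, 7) = 3801756816.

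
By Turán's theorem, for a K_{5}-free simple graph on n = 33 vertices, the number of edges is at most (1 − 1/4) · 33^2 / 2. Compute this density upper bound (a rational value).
Turán density bound = (3/4) · 33^2/2 = 3267/8 ≈ 408.375

Turán's theorem: ex(n, K_{r+1}) is achieved by the complete r-partite Turán graph T(n, r) with parts as balanced as possible, and is at most (1 − 1/r) · n^2/2. For r = 4, n = 33: the density bound is (3/4) · 1089/2 = 3267/8 ≈ 408.375. The integer-valued extremum is e(T(33, 4)) = 408, which is strictly less than the density bound 3267/8 since 4 ∤ 33 (the parts of T(33, 4) cannot all be equal).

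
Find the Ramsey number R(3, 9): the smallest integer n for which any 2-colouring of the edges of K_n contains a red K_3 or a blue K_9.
R(3, 9) = 36

Lower bound: an explicit 2-colouring of K_{35} (typically a Paley-type or other structured construction) avoids a red K_3 and a blue K_9, showing R(3, 9) > 35.
Upper bound: the simple Erdős–Szekeres recurrence only gives R(3, 9) ≤ 37; the tight bound R(3, 9) ≤ 36 requires a sharper case analysis (or computer search) of 2-colourings of K_{36}.
Hence R(3, 9) = 36.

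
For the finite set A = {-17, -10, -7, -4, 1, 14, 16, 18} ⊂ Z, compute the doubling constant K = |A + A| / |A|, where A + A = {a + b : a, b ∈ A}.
K = |A + A| / |A| = 33/8

Enumerate A + A = {a + b : a, b ∈ A}. With |A| = 8, there are |A|^2 = 64 ordered sum pairs; collecting distinct values, A + A = {-34, -27, -24, -21, -20, -17, -16, -14, -11, -9, -8, -6, -3, -1, 1, 2, 4, 6, 7, 8, 9, 10, 11, 12, 14, 15, 17, 19, 28, 30, 32, 34, 36}, so |A + A| = 33. Thus K = 33/8. For comparison, the minimum possible |A + A| over all 8-element sets is 2·8 − 1 = 15 (so min K = 15/8), attained only by arithmetic progressions.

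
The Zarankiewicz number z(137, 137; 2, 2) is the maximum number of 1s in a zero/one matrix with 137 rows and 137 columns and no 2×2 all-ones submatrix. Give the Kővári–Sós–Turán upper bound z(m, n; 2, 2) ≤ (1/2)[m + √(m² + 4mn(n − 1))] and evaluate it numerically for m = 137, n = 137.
z(137, 137; 2, 2) ≤ (1/2)[137 + √(137² + 4·137·137·136)] = (1/2)[137 + √10229105] = 1667.6486

Kővári–Sós–Turán: let r_1, ..., r_137 be the row sums and z = Σ r_i the total number of 1s. Each pair of columns can share at most one row with both entries 1 (else a 2×2 all-ones block appears), so Σ_i C(r_i, 2) ≤ C(137, 2) = 9316. By convexity Σ_i C(r_i, 2) ≥ 137·C(z/137, 2) = z(z − 137)/(2·137), giving z² − 137z − 137·137·136 ≤ 0 and hence z ≤ (1/2)[137 + √(18769 + 4·2552584)] = (1/2)[137 + √10229105] ≈ (1/2)(137 + 3198.2972) = 1667.6486.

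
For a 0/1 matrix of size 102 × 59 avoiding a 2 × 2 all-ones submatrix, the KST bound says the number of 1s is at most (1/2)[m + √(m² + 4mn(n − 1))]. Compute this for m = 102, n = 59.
z(102, 59; 2, 2) ≤ (1/2)[102 + √(102² + 4·102·59·58)] = (1/2)[102 + √1406580] = 643.9966

Kővári–Sós–Turán: let r_1, ..., r_102 be the row sums and z = Σ r_i the total number of 1s. Each pair of columns can share at most one row with both entries 1 (else a 2×2 all-ones block appears), so Σ_i C(r_i, 2) ≤ C(59, 2) = 1711. By convexity Σ_i C(r_i, 2) ≥ 102·C(z/102, 2) = z(z − 102)/(2·102), giving z² − 102z − 102·59·58 ≤ 0 and hence z ≤ (1/2)[102 + √(10404 + 4·349044)] = (1/2)[102 + √1406580] ≈ (1/2)(102 + 1185.9933) = 643.9966.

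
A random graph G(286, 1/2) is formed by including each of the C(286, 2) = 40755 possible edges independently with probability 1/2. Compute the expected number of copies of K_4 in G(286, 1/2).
E[# K_4] = C(286, 4) · (1/2)^C(4, 2) = 272963405 / 2^6 = 4265053.203125

For each 4-subset S of vertices (there are C(286, 4) = 272963405 such S), let X_S = 1 if S induces a K_4 (all C(4, 2) = 6 edges present). Then P(X_S = 1) = (1/2)^6 = 1/64. By linearity of expectation, E[# K_4] = C(286, 4) · (1/2)^6 = 272963405 / 64 = 4265053.203125.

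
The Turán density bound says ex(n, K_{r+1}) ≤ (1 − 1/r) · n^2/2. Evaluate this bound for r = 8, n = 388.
Turán density bound = (7/8) · 388^2/2 = 65863

Turán's theorem: ex(n, K_{r+1}) is achieved by the complete r-partite Turán graph T(n, r) with parts as balanced as possible, and is at most (1 − 1/r) · n^2/2. For r = 8, n = 388: the density bound is (7/8) · 150544/2 = 65863. The integer-valued extremum is e(T(388, 8)) = 65862, which is strictly less than the density bound 65863 since 8 ∤ 388 (the parts of T(388, 8) cannot all be equal).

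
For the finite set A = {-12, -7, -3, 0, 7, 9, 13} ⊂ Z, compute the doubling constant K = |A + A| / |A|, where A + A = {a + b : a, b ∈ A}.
K = |A + A| / |A| = 25/7

Enumerate A + A = {a + b : a, b ∈ A}. With |A| = 7, there are |A|^2 = 49 ordered sum pairs; collecting distinct values, A + A = {-24, -19, -15, -14, -12, -10, -7, -6, -5, -3, 0, 1, 2, 4, 6, 7, 9, 10, 13, 14, 16, 18, 20, 22, 26}, so |A + A| = 25. Thus K = 25/7. For comparison, the minimum possible |A + A| over all 7-element sets is 2·7 − 1 = 13 (so min K = 13/7), attained only by arithmetic progressions.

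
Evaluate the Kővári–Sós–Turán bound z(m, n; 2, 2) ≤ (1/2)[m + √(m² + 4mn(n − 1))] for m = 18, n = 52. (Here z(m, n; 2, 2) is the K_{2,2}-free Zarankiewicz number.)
z(18, 52; 2, 2) ≤ (1/2)[18 + √(18² + 4·18·52·51)] = (1/2)[18 + √191268] = 227.671

Kővári–Sós–Turán: let r_1, ..., r_18 be the row sums and z = Σ r_i the total number of 1s. Each pair of columns can share at most one row with both entries 1 (else a 2×2 all-ones block appears), so Σ_i C(r_i, 2) ≤ C(52, 2) = 1326. By convexity Σ_i C(r_i, 2) ≥ 18·C(z/18, 2) = z(z − 18)/(2·18), giving z² − 18z − 18·52·51 ≤ 0 and hence z ≤ (1/2)[18 + √(324 + 4·47736)] = (1/2)[18 + √191268] ≈ (1/2)(18 + 437.342) = 227.671.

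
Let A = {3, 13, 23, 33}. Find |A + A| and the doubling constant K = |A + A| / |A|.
K = |A + A| / |A| = 7/4

Enumerate A + A = {a + b : a, b ∈ A}. With |A| = 4, there are |A|^2 = 16 ordered sum pairs; collecting distinct values, A + A = {6, 16, 26, 36, 46, 56, 66}, so |A + A| = 7. Thus K = 7/4. Here |A + A| = 2|A| − 1 = 7, the minimum possible — so K = 7/4 is minimal, which holds iff A is an arithmetic progression.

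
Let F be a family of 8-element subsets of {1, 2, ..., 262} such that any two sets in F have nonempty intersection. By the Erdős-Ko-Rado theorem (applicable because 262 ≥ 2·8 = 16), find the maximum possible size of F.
max |F| = C(261, 7) = 15094407070080

Erdős-Ko-Rado (1961): when n ≥ 2k, max |F| = C(n−1, k−1). The bound is attained by the star {A : i ∈ A} for any fixed i ∈ [n]. Here C(262−1, 8−1) = C(261, 7) = 15094407070080.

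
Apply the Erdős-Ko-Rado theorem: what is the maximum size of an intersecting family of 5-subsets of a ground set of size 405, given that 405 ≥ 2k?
max |F| = C(404, 4) = 1093567501

The Erdős-Ko-Rado theorem states: for n ≥ 2k, an intersecting family of k-subsets of an n-element set has size at most C(n − 1, k − 1), with equality for 'star' families {A ⊆ [n] : |A| = k, i ∈ A} (fix an element i). For n = 405, k = 5: C(404, 4) = 1093567501.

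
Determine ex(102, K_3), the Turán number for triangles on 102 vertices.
ex(102, K_3) = ⌊102^2/4⌋ = 2601

Mantel (1907): a triangle-free graph on n vertices has at most ⌊n^2/4⌋ edges, with equality for the complete bipartite graph K_{⌊n/2⌋, ⌈n/2⌉}. For n = 102: ⌊102^2/4⌋ = ⌊10404/4⌋ = 2601. The extremal graph is K_{51, 51}, which has 51·51 = 2601 edges.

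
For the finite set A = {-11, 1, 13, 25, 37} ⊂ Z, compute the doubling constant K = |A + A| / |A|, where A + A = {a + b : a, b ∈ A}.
K = |A + A| / |A| = 9/5

Enumerate A + A = {a + b : a, b ∈ A}. With |A| = 5, there are |A|^2 = 25 ordered sum pairs; collecting distinct values, A + A = {-22, -10, 2, 14, 26, 38, 50, 62, 74}, so |A + A| = 9. Thus K = 9/5. Here |A + A| = 2|A| − 1 = 9, the minimum possible — so K = 9/5 is minimal, which holds iff A is an arithmetic progression.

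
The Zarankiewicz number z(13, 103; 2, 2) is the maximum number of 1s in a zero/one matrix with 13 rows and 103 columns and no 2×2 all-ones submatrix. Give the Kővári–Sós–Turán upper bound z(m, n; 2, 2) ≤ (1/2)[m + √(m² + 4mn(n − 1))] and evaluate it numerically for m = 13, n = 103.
z(13, 103; 2, 2) ≤ (1/2)[13 + √(13² + 4·13·103·102)] = (1/2)[13 + √546481] = 376.1218

Kővári–Sós–Turán: let r_1, ..., r_13 be the row sums and z = Σ r_i the total number of 1s. Each pair of columns can share at most one row with both entries 1 (else a 2×2 all-ones block appears), so Σ_i C(r_i, 2) ≤ C(103, 2) = 5253. By convexity Σ_i C(r_i, 2) ≥ 13·C(z/13, 2) = z(z − 13)/(2·13), giving z² − 13z − 13·103·102 ≤ 0 and hence z ≤ (1/2)[13 + √(169 + 4·136578)] = (1/2)[13 + √546481] ≈ (1/2)(13 + 739.2435) = 376.1218.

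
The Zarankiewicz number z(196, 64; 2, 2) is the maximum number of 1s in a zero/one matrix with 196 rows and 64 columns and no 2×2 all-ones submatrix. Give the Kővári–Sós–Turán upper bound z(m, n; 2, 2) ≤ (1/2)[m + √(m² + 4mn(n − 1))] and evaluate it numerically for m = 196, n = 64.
z(196, 64; 2, 2) ≤ (1/2)[196 + √(196² + 4·196·64·63)] = (1/2)[196 + √3199504] = 992.3579

Kővári–Sós–Turán: let r_1, ..., r_196 be the row sums and z = Σ r_i the total number of 1s. Each pair of columns can share at most one row with both entries 1 (else a 2×2 all-ones block appears), so Σ_i C(r_i, 2) ≤ C(64, 2) = 2016. By convexity Σ_i C(r_i, 2) ≥ 196·C(z/196, 2) = z(z − 196)/(2·196), giving z² − 196z − 196·64·63 ≤ 0 and hence z ≤ (1/2)[196 + √(38416 + 4·790272)] = (1/2)[196 + √3199504] ≈ (1/2)(196 + 1788.7157) = 992.3579.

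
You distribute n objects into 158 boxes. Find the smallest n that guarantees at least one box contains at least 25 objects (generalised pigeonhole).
n = (25 − 1)·158 + 1 = 3793

By the generalised pigeonhole principle, to guarantee some box contains ≥ r objects we need more than (r − 1) · k objects total. Threshold: n = (r − 1) · k + 1. With r = 25 and k = 158: n = 24 · 158 + 1 = 3792 + 1 = 3793. For n = 3792 = 24 · 158, we can put exactly 24 objects in every box, avoiding 25 in any single one — so 3793 is tight.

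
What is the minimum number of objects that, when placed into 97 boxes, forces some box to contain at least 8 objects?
n = (8 − 1)·97 + 1 = 680

By the generalised pigeonhole principle, to guarantee some box contains ≥ r objects we need more than (r − 1) · k objects total. Threshold: n = (r − 1) · k + 1. With r = 8 and k = 97: n = 7 · 97 + 1 = 679 + 1 = 680. For n = 679 = 7 · 97, we can put exactly 7 objects in every box, avoiding 8 in any single one — so 680 is tight.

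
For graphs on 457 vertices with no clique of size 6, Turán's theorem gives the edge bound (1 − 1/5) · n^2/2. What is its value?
Turán density bound = (4/5) · 457^2/2 = 417698/5 ≈ 83539.6

Turán's theorem: ex(n, K_{r+1}) is achieved by the complete r-partite Turán graph T(n, r) with parts as balanced as possible, and is at most (1 − 1/r) · n^2/2. For r = 5, n = 457: the density bound is (4/5) · 208849/2 = 417698/5 ≈ 83539.6. The integer-valued extremum is e(T(457, 5)) = 83539, which is strictly less than the density bound 417698/5 since 5 ∤ 457 (the parts of T(457, 5) cannot all be equal).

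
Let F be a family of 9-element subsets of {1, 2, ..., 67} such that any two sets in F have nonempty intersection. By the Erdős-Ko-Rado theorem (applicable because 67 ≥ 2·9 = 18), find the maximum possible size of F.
max |F| = C(66, 8) = 5743572120

The Erdős-Ko-Rado theorem states: for n ≥ 2k, an intersecting family of k-subsets of an n-element set has size at most C(n − 1, k − 1), with equality for 'star' families {A ⊆ [n] : |A| = k, i ∈ A} (fix an element i). For n = 67, k = 9: C(66, 8) = 5743572120.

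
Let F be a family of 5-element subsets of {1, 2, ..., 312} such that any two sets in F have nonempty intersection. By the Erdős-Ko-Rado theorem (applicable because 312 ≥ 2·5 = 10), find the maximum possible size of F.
max |F| = C(311, 4) = 382313855

Erdős-Ko-Rado (1961): when n ≥ 2k, max |F| = C(n−1, k−1). The bound is attained by the star {A : i ∈ A} for any fixed i ∈ [n]. Here C(312−1, 5−1) = C(311, 4) = 382313855.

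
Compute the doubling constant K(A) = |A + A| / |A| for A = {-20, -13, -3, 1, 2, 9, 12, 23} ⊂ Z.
K = |A + A| / |A| = 31/8

Enumerate A + A = {a + b : a, b ∈ A}. With |A| = 8, there are |A|^2 = 64 ordered sum pairs; collecting distinct values, A + A = {-40, -33, -26, -23, -19, -18, -16, -12, -11, -8, -6, -4, -2, -1, 2, 3, 4, 6, 9, 10, 11, 13, 14, 18, 20, 21, 24, 25, 32, 35, 46}, so |A + A| = 31. Thus K = 31/8. For comparison, the minimum possible |A + A| over all 8-element sets is 2·8 − 1 = 15 (so min K = 15/8), attained only by arithmetic progressions.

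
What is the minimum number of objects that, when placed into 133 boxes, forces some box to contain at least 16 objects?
n = (16 − 1)·133 + 1 = 1996

By the generalised pigeonhole principle, to guarantee some box contains ≥ r objects we need more than (r − 1) · k objects total. Threshold: n = (r − 1) · k + 1. With r = 16 and k = 133: n = 15 · 133 + 1 = 1995 + 1 = 1996. For n = 1995 = 15 · 133, we can put exactly 15 objects in every box, avoiding 16 in any single one — so 1996 is tight.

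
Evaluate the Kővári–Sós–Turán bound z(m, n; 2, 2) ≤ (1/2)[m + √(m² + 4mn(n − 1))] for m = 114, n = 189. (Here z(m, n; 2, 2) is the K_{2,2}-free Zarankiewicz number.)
z(114, 189; 2, 2) ≤ (1/2)[114 + √(114² + 4·114·189·188)] = (1/2)[114 + √16215588] = 2070.4292

Kővári–Sós–Turán: let r_1, ..., r_114 be the row sums and z = Σ r_i the total number of 1s. Each pair of columns can share at most one row with both entries 1 (else a 2×2 all-ones block appears), so Σ_i C(r_i, 2) ≤ C(189, 2) = 17766. By convexity Σ_i C(r_i, 2) ≥ 114·C(z/114, 2) = z(z − 114)/(2·114), giving z² − 114z − 114·189·188 ≤ 0 and hence z ≤ (1/2)[114 + √(12996 + 4·4050648)] = (1/2)[114 + √16215588] ≈ (1/2)(114 + 4026.8583) = 2070.4292.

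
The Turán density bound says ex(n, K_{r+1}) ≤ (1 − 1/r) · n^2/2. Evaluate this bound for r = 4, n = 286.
Turán density bound = (3/4) · 286^2/2 = 61347/2 ≈ 30673.5

Turán's theorem: ex(n, K_{r+1}) is achieved by the complete r-partite Turán graph T(n, r) with parts as balanced as possible, and is at most (1 − 1/r) · n^2/2. For r = 4, n = 286: the density bound is (3/4) · 81796/2 = 61347/2 ≈ 30673.5. The integer-valued extremum is e(T(286, 4)) = 30673, which is strictly less than the density bound 61347/2 since 4 ∤ 286 (the parts of T(286, 4) cannot all be equal).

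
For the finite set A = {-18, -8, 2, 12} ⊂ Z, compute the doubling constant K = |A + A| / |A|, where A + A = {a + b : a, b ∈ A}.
K = |A + A| / |A| = 7/4

Enumerate A + A = {a + b : a, b ∈ A}. With |A| = 4, there are |A|^2 = 16 ordered sum pairs; collecting distinct values, A + A = {-36, -26, -16, -6, 4, 14, 24}, so |A + A| = 7. Thus K = 7/4. Here |A + A| = 2|A| − 1 = 7, the minimum possible — so K = 7/4 is minimal, which holds iff A is an arithmetic progression.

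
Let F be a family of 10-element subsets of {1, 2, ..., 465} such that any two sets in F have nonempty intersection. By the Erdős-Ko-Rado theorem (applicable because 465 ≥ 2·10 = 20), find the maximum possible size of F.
max |F| = C(464, 9) = 2540948586294644592

Erdős-Ko-Rado (1961): when n ≥ 2k, max |F| = C(n−1, k−1). The bound is attained by the star {A : i ∈ A} for any fixed i ∈ [n]. Here C(465−1, 10−1) = C(464, 9) = 2540948586294644592.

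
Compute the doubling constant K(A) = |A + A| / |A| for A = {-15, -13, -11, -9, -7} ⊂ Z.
K = |A + A| / |A| = 9/5

Enumerate A + A = {a + b : a, b ∈ A}. With |A| = 5, there are |A|^2 = 25 ordered sum pairs; collecting distinct values, A + A = {-30, -28, -26, -24, -22, -20, -18, -16, -14}, so |A + A| = 9. Thus K = 9/5. Here |A + A| = 2|A| − 1 = 9, the minimum possible — so K = 9/5 is minimal, which holds iff A is an arithmetic progression.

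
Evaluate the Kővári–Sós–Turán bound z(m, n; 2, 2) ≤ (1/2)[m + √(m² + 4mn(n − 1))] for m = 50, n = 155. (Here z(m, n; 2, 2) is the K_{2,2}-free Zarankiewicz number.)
z(50, 155; 2, 2) ≤ (1/2)[50 + √(50² + 4·50·155·154)] = (1/2)[50 + √4776500] = 1117.7603

Kővári–Sós–Turán: let r_1, ..., r_50 be the row sums and z = Σ r_i the total number of 1s. Each pair of columns can share at most one row with both entries 1 (else a 2×2 all-ones block appears), so Σ_i C(r_i, 2) ≤ C(155, 2) = 11935. By convexity Σ_i C(r_i, 2) ≥ 50·C(z/50, 2) = z(z − 50)/(2·50), giving z² − 50z − 50·155·154 ≤ 0 and hence z ≤ (1/2)[50 + √(2500 + 4·1193500)] = (1/2)[50 + √4776500] ≈ (1/2)(50 + 2185.5205) = 1117.7603.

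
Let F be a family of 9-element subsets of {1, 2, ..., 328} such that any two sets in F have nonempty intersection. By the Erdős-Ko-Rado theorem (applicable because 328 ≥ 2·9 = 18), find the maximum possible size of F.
max |F| = C(327, 8) = 2974312561170600

The Erdős-Ko-Rado theorem states: for n ≥ 2k, an intersecting family of k-subsets of an n-element set has size at most C(n − 1, k − 1), with equality for 'star' families {A ⊆ [n] : |A| = k, i ∈ A} (fix an element i). For n = 328, k = 9: C(327, 8) = 2974312561170600.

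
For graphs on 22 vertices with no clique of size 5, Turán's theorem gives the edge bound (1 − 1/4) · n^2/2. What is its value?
Turán density bound = (3/4) · 22^2/2 = 363/2 ≈ 181.5

Turán's theorem: ex(n, K_{r+1}) is achieved by the complete r-partite Turán graph T(n, r) with parts as balanced as possible, and is at most (1 − 1/r) · n^2/2. For r = 4, n = 22: the density bound is (3/4) · 484/2 = 363/2 ≈ 181.5. The integer-valued extremum is e(T(22, 4)) = 181, which is strictly less than the density bound 363/2 since 4 ∤ 22 (the parts of T(22, 4) cannot all be equal).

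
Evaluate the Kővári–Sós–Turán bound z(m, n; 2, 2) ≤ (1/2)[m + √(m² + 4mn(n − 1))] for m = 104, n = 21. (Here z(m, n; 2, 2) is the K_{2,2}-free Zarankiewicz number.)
z(104, 21; 2, 2) ≤ (1/2)[104 + √(104² + 4·104·21·20)] = (1/2)[104 + √185536] = 267.3695

Kővári–Sós–Turán: let r_1, ..., r_104 be the row sums and z = Σ r_i the total number of 1s. Each pair of columns can share at most one row with both entries 1 (else a 2×2 all-ones block appears), so Σ_i C(r_i, 2) ≤ C(21, 2) = 210. By convexity Σ_i C(r_i, 2) ≥ 104·C(z/104, 2) = z(z − 104)/(2·104), giving z² − 104z − 104·21·20 ≤ 0 and hence z ≤ (1/2)[104 + √(10816 + 4·43680)] = (1/2)[104 + √185536] ≈ (1/2)(104 + 430.7389) = 267.3695.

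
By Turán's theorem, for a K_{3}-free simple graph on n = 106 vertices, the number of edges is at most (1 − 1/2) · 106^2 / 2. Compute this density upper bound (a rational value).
Turán density bound = (1/2) · 106^2/2 = 2809

Turán's theorem: ex(n, K_{r+1}) is achieved by the complete r-partite Turán graph T(n, r) with parts as balanced as possible, and is at most (1 − 1/r) · n^2/2. For r = 2, n = 106: the density bound is (1/2) · 11236/2 = 2809. Since 2 ∣ 106, the Turán graph T(106, 2) has parts of equal size 53, and its edge count e(T(106, 2)) = 2809 attains the density bound exactly.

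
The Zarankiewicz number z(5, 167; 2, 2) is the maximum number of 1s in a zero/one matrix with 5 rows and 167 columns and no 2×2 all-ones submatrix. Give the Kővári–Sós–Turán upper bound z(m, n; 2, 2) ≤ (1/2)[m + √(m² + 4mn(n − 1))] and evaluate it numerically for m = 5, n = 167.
z(5, 167; 2, 2) ≤ (1/2)[5 + √(5² + 4·5·167·166)] = (1/2)[5 + √554465] = 374.812

Kővári–Sós–Turán: let r_1, ..., r_5 be the row sums and z = Σ r_i the total number of 1s. Each pair of columns can share at most one row with both entries 1 (else a 2×2 all-ones block appears), so Σ_i C(r_i, 2) ≤ C(167, 2) = 13861. By convexity Σ_i C(r_i, 2) ≥ 5·C(z/5, 2) = z(z − 5)/(2·5), giving z² − 5z − 5·167·166 ≤ 0 and hence z ≤ (1/2)[5 + √(25 + 4·138610)] = (1/2)[5 + √554465] ≈ (1/2)(5 + 744.6241) = 374.812.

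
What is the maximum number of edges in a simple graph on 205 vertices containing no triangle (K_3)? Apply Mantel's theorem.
ex(205, K_3) = ⌊205^2/4⌋ = 10506

Mantel (1907): a triangle-free graph on n vertices has at most ⌊n^2/4⌋ edges, with equality for the complete bipartite graph K_{⌊n/2⌋, ⌈n/2⌉}. For n = 205: ⌊205^2/4⌋ = ⌊42025/4⌋ = 10506. The extremal graph is K_{102, 103}, which has 102·103 = 10506 edges.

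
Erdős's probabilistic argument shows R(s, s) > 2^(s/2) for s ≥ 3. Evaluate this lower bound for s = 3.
2^(3/2) = 2.8284; so R(3, 3) > 2.8284

Colour each edge of K_n uniformly at random with red/blue. The expected number of monochromatic K_3 is C(n, 3) · 2 · 2^(−C(3,2)). If C(n, 3) · 2^(1 − C(3,2)) < 1, then with positive probability no monochromatic K_3 exists, so R(3, 3) > n. The standard estimate C(n, 3) ≤ n^3/3! shows this inequality holds whenever n ≤ 2^(3/2) (since 3! · 2^(C(3,2) − 1) > 2^(3^2/2) ≥ n^3). Hence R(3, 3) > 2^(3/2) = 2.8284.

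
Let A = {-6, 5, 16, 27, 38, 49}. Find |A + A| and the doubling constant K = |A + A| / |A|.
K = |A + A| / |A| = 11/6

Enumerate A + A = {a + b : a, b ∈ A}. With |A| = 6, there are |A|^2 = 36 ordered sum pairs; collecting distinct values, A + A = {-12, -1, 10, 21, 32, 43, 54, 65, 76, 87, 98}, so |A + A| = 11. Thus K = 11/6. Here |A + A| = 2|A| − 1 = 11, the minimum possible — so K = 11/6 is minimal, which holds iff A is an arithmetic progression.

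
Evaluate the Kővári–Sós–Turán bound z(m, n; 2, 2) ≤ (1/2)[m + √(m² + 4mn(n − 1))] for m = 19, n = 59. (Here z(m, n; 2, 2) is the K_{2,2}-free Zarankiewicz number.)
z(19, 59; 2, 2) ≤ (1/2)[19 + √(19² + 4·19·59·58)] = (1/2)[19 + √260433] = 264.6632

Kővári–Sós–Turán: let r_1, ..., r_19 be the row sums and z = Σ r_i the total number of 1s. Each pair of columns can share at most one row with both entries 1 (else a 2×2 all-ones block appears), so Σ_i C(r_i, 2) ≤ C(59, 2) = 1711. By convexity Σ_i C(r_i, 2) ≥ 19·C(z/19, 2) = z(z − 19)/(2·19), giving z² − 19z − 19·59·58 ≤ 0 and hence z ≤ (1/2)[19 + √(361 + 4·65018)] = (1/2)[19 + √260433] ≈ (1/2)(19 + 510.3264) = 264.6632.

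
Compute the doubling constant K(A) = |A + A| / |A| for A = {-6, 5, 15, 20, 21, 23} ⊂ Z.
K = |A + A| / |A| = 21/6 = 7/2

Enumerate A + A = {a + b : a, b ∈ A}. With |A| = 6, there are |A|^2 = 36 ordered sum pairs; collecting distinct values, A + A = {-12, -1, 9, 10, 14, 15, 17, 20, 25, 26, 28, 30, 35, 36, 38, 40, 41, 42, 43, 44, 46}, so |A + A| = 21. Thus K = 21/6 = 7/2. For comparison, the minimum possible |A + A| over all 6-element sets is 2·6 − 1 = 11 (so min K = 11/6), attained only by arithmetic progressions.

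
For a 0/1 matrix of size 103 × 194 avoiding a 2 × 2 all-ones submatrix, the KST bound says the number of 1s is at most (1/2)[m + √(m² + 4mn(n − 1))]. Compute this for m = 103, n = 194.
z(103, 194; 2, 2) ≤ (1/2)[103 + √(103² + 4·103·194·193)] = (1/2)[103 + √15436713] = 2015.9791

Kővári–Sós–Turán: let r_1, ..., r_103 be the row sums and z = Σ r_i the total number of 1s. Each pair of columns can share at most one row with both entries 1 (else a 2×2 all-ones block appears), so Σ_i C(r_i, 2) ≤ C(194, 2) = 18721. By convexity Σ_i C(r_i, 2) ≥ 103·C(z/103, 2) = z(z − 103)/(2·103), giving z² − 103z − 103·194·193 ≤ 0 and hence z ≤ (1/2)[103 + √(10609 + 4·3856526)] = (1/2)[103 + √15436713] ≈ (1/2)(103 + 3928.9583) = 2015.9791.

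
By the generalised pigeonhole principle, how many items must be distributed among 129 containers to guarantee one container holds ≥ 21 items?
n = (21 − 1)·129 + 1 = 2581

By the generalised pigeonhole principle, to guarantee some box contains ≥ r objects we need more than (r − 1) · k objects total. Threshold: n = (r − 1) · k + 1. With r = 21 and k = 129: n = 20 · 129 + 1 = 2580 + 1 = 2581. For n = 2580 = 20 · 129, we can put exactly 20 objects in every box, avoiding 21 in any single one — so 2581 is tight.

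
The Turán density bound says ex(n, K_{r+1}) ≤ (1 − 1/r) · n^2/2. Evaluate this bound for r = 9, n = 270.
Turán density bound = (8/9) · 270^2/2 = 32400

Turán's theorem: ex(n, K_{r+1}) is achieved by the complete r-partite Turán graph T(n, r) with parts as balanced as possible, and is at most (1 − 1/r) · n^2/2. For r = 9, n = 270: the density bound is (8/9) · 72900/2 = 32400. Since 9 ∣ 270, the Turán graph T(270, 9) has parts of equal size 30, and its edge count e(T(270, 9)) = 32400 attains the density bound exactly.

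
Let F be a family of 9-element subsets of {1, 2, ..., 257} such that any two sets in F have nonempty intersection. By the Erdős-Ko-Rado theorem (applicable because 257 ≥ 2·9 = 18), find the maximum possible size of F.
max |F| = C(256, 8) = 409663695276000

Erdős-Ko-Rado (1961): when n ≥ 2k, max |F| = C(n−1, k−1). The bound is attained by the star {A : i ∈ A} for any fixed i ∈ [n]. Here C(257−1, 9−1) = C(256, 8) = 409663695276000.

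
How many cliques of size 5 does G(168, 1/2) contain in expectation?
E[# K_5] = C(168, 5) · (1/2)^C(5, 2) = 1050220248 / 2^10 = 131277531/128 = 1025605.7109375

For each 5-subset S of vertices (there are C(168, 5) = 1050220248 such S), let X_S = 1 if S induces a K_5 (all C(5, 2) = 10 edges present). Then P(X_S = 1) = (1/2)^10 = 1/1024. By linearity of expectation, E[# K_5] = C(168, 5) · (1/2)^10 = 1050220248 / 1024 = 131277531/128 = 1025605.7109375.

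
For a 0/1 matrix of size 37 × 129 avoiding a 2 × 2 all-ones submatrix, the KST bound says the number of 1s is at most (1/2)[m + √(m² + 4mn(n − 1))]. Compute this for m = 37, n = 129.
z(37, 129; 2, 2) ≤ (1/2)[37 + √(37² + 4·37·129·128)] = (1/2)[37 + √2445145] = 800.348

Kővári–Sós–Turán: let r_1, ..., r_37 be the row sums and z = Σ r_i the total number of 1s. Each pair of columns can share at most one row with both entries 1 (else a 2×2 all-ones block appears), so Σ_i C(r_i, 2) ≤ C(129, 2) = 8256. By convexity Σ_i C(r_i, 2) ≥ 37·C(z/37, 2) = z(z − 37)/(2·37), giving z² − 37z − 37·129·128 ≤ 0 and hence z ≤ (1/2)[37 + √(1369 + 4·610944)] = (1/2)[37 + √2445145] ≈ (1/2)(37 + 1563.6959) = 800.348.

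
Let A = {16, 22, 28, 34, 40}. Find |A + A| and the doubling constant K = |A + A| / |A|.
K = |A + A| / |A| = 9/5

Enumerate A + A = {a + b : a, b ∈ A}. With |A| = 5, there are |A|^2 = 25 ordered sum pairs; collecting distinct values, A + A = {32, 38, 44, 50, 56, 62, 68, 74, 80}, so |A + A| = 9. Thus K = 9/5. Here |A + A| = 2|A| − 1 = 9, the minimum possible — so K = 9/5 is minimal, which holds iff A is an arithmetic progression.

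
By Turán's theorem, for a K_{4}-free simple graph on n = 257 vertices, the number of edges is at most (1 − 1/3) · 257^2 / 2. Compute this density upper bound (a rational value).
Turán density bound = (2/3) · 257^2/2 = 66049/3 ≈ 22016.3333

Turán's theorem: ex(n, K_{r+1}) is achieved by the complete r-partite Turán graph T(n, r) with parts as balanced as possible, and is at most (1 − 1/r) · n^2/2. For r = 3, n = 257: the density bound is (2/3) · 66049/2 = 66049/3 ≈ 22016.3333. The integer-valued extremum is e(T(257, 3)) = 22016, which is strictly less than the density bound 66049/3 since 3 ∤ 257 (the parts of T(257, 3) cannot all be equal).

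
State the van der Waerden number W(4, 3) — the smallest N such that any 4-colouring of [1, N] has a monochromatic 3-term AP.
W(4, 3) = 76

This is a classical value, W(4, 3) = 76, established by combining an explicit 4-colouring of {1, ..., 75} with no monochromatic 3-AP (giving the lower bound W(4, 3) > 75) and a finite case analysis / exhaustive computer search showing every 4-colouring of {1, ..., 76} has such an AP.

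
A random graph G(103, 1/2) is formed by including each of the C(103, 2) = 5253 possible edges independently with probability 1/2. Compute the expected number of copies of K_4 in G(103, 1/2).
E[# K_4] = C(103, 4) · (1/2)^C(4, 2) = 4421275 / 2^6 = 69082.421875

For each 4-subset S of vertices (there are C(103, 4) = 4421275 such S), let X_S = 1 if S induces a K_4 (all C(4, 2) = 6 edges present). Then P(X_S = 1) = (1/2)^6 = 1/64. By linearity of expectation, E[# K_4] = C(103, 4) · (1/2)^6 = 4421275 / 64 = 69082.421875.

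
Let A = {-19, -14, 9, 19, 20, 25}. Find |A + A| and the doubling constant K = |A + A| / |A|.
K = |A + A| / |A| = 20/6 = 10/3

Enumerate A + A = {a + b : a, b ∈ A}. With |A| = 6, there are |A|^2 = 36 ordered sum pairs; collecting distinct values, A + A = {-38, -33, -28, -10, -5, 0, 1, 5, 6, 11, 18, 28, 29, 34, 38, 39, 40, 44, 45, 50}, so |A + A| = 20. Thus K = 20/6 = 10/3. For comparison, the minimum possible |A + A| over all 6-element sets is 2·6 − 1 = 11 (so min K = 11/6), attained only by arithmetic progressions.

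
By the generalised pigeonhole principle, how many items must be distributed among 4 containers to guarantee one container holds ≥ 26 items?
n = (26 − 1)·4 + 1 = 101

By the generalised pigeonhole principle, to guarantee some box contains ≥ r objects we need more than (r − 1) · k objects total. Threshold: n = (r − 1) · k + 1. With r = 26 and k = 4: n = 25 · 4 + 1 = 100 + 1 = 101. For n = 100 = 25 · 4, we can put exactly 25 objects in every box, avoiding 26 in any single one — so 101 is tight.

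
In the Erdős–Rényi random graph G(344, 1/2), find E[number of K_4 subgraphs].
E[# K_4] = C(344, 4) · (1/2)^C(4, 2) = 573352626 / 2^6 = 286676313/32 = 8958634.78125

For each 4-subset S of vertices (there are C(344, 4) = 573352626 such S), let X_S = 1 if S induces a K_4 (all C(4, 2) = 6 edges present). Then P(X_S = 1) = (1/2)^6 = 1/64. By linearity of expectation, E[# K_4] = C(344, 4) · (1/2)^6 = 573352626 / 64 = 286676313/32 = 8958634.78125.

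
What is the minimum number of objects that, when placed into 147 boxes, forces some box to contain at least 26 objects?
n = (26 − 1)·147 + 1 = 3676

By the generalised pigeonhole principle, to guarantee some box contains ≥ r objects we need more than (r − 1) · k objects total. Threshold: n = (r − 1) · k + 1. With r = 26 and k = 147: n = 25 · 147 + 1 = 3675 + 1 = 3676. For n = 3675 = 25 · 147, we can put exactly 25 objects in every box, avoiding 26 in any single one — so 3676 is tight.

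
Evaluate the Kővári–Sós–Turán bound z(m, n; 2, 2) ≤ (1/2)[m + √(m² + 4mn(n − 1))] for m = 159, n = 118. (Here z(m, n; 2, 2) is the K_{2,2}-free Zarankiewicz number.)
z(159, 118; 2, 2) ≤ (1/2)[159 + √(159² + 4·159·118·117)] = (1/2)[159 + √8805897] = 1563.2366

Kővári–Sós–Turán: let r_1, ..., r_159 be the row sums and z = Σ r_i the total number of 1s. Each pair of columns can share at most one row with both entries 1 (else a 2×2 all-ones block appears), so Σ_i C(r_i, 2) ≤ C(118, 2) = 6903. By convexity Σ_i C(r_i, 2) ≥ 159·C(z/159, 2) = z(z − 159)/(2·159), giving z² − 159z − 159·118·117 ≤ 0 and hence z ≤ (1/2)[159 + √(25281 + 4·2195154)] = (1/2)[159 + √8805897] ≈ (1/2)(159 + 2967.4732) = 1563.2366.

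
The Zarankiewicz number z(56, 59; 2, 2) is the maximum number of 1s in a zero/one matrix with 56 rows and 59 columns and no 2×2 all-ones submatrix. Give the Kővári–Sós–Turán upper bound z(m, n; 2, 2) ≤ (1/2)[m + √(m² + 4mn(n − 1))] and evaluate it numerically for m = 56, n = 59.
z(56, 59; 2, 2) ≤ (1/2)[56 + √(56² + 4·56·59·58)] = (1/2)[56 + √769664] = 466.6525

Kővári–Sós–Turán: let r_1, ..., r_56 be the row sums and z = Σ r_i the total number of 1s. Each pair of columns can share at most one row with both entries 1 (else a 2×2 all-ones block appears), so Σ_i C(r_i, 2) ≤ C(59, 2) = 1711. By convexity Σ_i C(r_i, 2) ≥ 56·C(z/56, 2) = z(z − 56)/(2·56), giving z² − 56z − 56·59·58 ≤ 0 and hence z ≤ (1/2)[56 + √(3136 + 4·191632)] = (1/2)[56 + √769664] ≈ (1/2)(56 + 877.305) = 466.6525.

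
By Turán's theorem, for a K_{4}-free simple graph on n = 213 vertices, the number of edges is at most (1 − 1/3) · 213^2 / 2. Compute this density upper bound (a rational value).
Turán density bound = (2/3) · 213^2/2 = 15123

Turán's theorem: ex(n, K_{r+1}) is achieved by the complete r-partite Turán graph T(n, r) with parts as balanced as possible, and is at most (1 − 1/r) · n^2/2. For r = 3, n = 213: the density bound is (2/3) · 45369/2 = 15123. Since 3 ∣ 213, the Turán graph T(213, 3) has parts of equal size 71, and its edge count e(T(213, 3)) = 15123 attains the density bound exactly.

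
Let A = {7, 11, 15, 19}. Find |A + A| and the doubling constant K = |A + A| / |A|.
K = |A + A| / |A| = 7/4

Enumerate A + A = {a + b : a, b ∈ A}. With |A| = 4, there are |A|^2 = 16 ordered sum pairs; collecting distinct values, A + A = {14, 18, 22, 26, 30, 34, 38}, so |A + A| = 7. Thus K = 7/4. Here |A + A| = 2|A| − 1 = 7, the minimum possible — so K = 7/4 is minimal, which holds iff A is an arithmetic progression.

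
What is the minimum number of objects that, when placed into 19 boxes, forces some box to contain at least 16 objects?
n = (16 − 1)·19 + 1 = 286

By the generalised pigeonhole principle, to guarantee some box contains ≥ r objects we need more than (r − 1) · k objects total. Threshold: n = (r − 1) · k + 1. With r = 16 and k = 19: n = 15 · 19 + 1 = 285 + 1 = 286. For n = 285 = 15 · 19, we can put exactly 15 objects in every box, avoiding 16 in any single one — so 286 is tight.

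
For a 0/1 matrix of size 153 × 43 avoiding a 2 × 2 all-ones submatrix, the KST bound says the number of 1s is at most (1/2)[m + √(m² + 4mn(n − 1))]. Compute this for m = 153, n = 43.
z(153, 43; 2, 2) ≤ (1/2)[153 + √(153² + 4·153·43·42)] = (1/2)[153 + √1128681] = 607.697

Kővári–Sós–Turán: let r_1, ..., r_153 be the row sums and z = Σ r_i the total number of 1s. Each pair of columns can share at most one row with both entries 1 (else a 2×2 all-ones block appears), so Σ_i C(r_i, 2) ≤ C(43, 2) = 903. By convexity Σ_i C(r_i, 2) ≥ 153·C(z/153, 2) = z(z − 153)/(2·153), giving z² − 153z − 153·43·42 ≤ 0 and hence z ≤ (1/2)[153 + √(23409 + 4·276318)] = (1/2)[153 + √1128681] ≈ (1/2)(153 + 1062.394) = 607.697.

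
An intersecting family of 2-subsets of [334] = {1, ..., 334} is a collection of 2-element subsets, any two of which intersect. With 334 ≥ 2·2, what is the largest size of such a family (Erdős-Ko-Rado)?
max |F| = C(333, 1) = 333

The Erdős-Ko-Rado theorem states: for n ≥ 2k, an intersecting family of k-subsets of an n-element set has size at most C(n − 1, k − 1), with equality for 'star' families {A ⊆ [n] : |A| = k, i ∈ A} (fix an element i). For n = 334, k = 2: C(333, 1) = 333.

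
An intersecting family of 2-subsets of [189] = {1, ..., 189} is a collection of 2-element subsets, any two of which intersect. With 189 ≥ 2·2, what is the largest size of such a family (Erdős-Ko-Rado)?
max |F| = C(188, 1) = 188

The Erdős-Ko-Rado theorem states: for n ≥ 2k, an intersecting family of k-subsets of an n-element set has size at most C(n − 1, k − 1), with equality for 'star' families {A ⊆ [n] : |A| = k, i ∈ A} (fix an element i). For n = 189, k = 2: C(188, 1) = 188.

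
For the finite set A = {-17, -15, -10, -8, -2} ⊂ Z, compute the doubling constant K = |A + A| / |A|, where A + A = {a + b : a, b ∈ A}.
K = |A + A| / |A| = 14/5

Enumerate A + A = {a + b : a, b ∈ A}. With |A| = 5, there are |A|^2 = 25 ordered sum pairs; collecting distinct values, A + A = {-34, -32, -30, -27, -25, -23, -20, -19, -18, -17, -16, -12, -10, -4}, so |A + A| = 14. Thus K = 14/5. For comparison, the minimum possible |A + A| over all 5-element sets is 2·5 − 1 = 9 (so min K = 9/5), attained only by arithmetic progressions.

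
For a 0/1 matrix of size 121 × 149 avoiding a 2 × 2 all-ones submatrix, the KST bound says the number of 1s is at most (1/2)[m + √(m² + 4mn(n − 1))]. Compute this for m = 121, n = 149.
z(121, 149; 2, 2) ≤ (1/2)[121 + √(121² + 4·121·149·148)] = (1/2)[121 + √10687809] = 1695.1107

Kővári–Sós–Turán: let r_1, ..., r_121 be the row sums and z = Σ r_i the total number of 1s. Each pair of columns can share at most one row with both entries 1 (else a 2×2 all-ones block appears), so Σ_i C(r_i, 2) ≤ C(149, 2) = 11026. By convexity Σ_i C(r_i, 2) ≥ 121·C(z/121, 2) = z(z − 121)/(2·121), giving z² − 121z − 121·149·148 ≤ 0 and hence z ≤ (1/2)[121 + √(14641 + 4·2668292)] = (1/2)[121 + √10687809] ≈ (1/2)(121 + 3269.2215) = 1695.1107.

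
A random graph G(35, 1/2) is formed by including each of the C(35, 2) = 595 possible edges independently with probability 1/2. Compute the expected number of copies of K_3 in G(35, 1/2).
E[# K_3] = C(35, 3) · (1/2)^C(3, 2) = 6545 / 2^3 = 818.125

For each 3-subset S of vertices (there are C(35, 3) = 6545 such S), let X_S = 1 if S induces a K_3 (all C(3, 2) = 3 edges present). Then P(X_S = 1) = (1/2)^3 = 1/8. By linearity of expectation, E[# K_3] = C(35, 3) · (1/2)^3 = 6545 / 8 = 818.125.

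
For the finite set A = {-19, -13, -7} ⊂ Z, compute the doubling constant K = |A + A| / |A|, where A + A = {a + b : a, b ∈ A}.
K = |A + A| / |A| = 5/3

Enumerate A + A = {a + b : a, b ∈ A}. With |A| = 3, there are |A|^2 = 9 ordered sum pairs; collecting distinct values, A + A = {-38, -32, -26, -20, -14}, so |A + A| = 5. Thus K = 5/3. Here |A + A| = 2|A| − 1 = 5, the minimum possible — so K = 5/3 is minimal, which holds iff A is an arithmetic progression.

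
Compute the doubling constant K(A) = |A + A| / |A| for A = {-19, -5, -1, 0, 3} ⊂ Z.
K = |A + A| / |A| = 14/5

Enumerate A + A = {a + b : a, b ∈ A}. With |A| = 5, there are |A|^2 = 25 ordered sum pairs; collecting distinct values, A + A = {-38, -24, -20, -19, -16, -10, -6, -5, -2, -1, 0, 2, 3, 6}, so |A + A| = 14. Thus K = 14/5. For comparison, the minimum possible |A + A| over all 5-element sets is 2·5 − 1 = 9 (so min K = 9/5), attained only by arithmetic progressions.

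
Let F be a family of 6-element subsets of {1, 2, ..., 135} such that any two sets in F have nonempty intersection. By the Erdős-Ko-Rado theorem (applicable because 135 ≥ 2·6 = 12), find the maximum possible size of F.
max |F| = C(134, 5) = 333859526

Erdős-Ko-Rado (1961): when n ≥ 2k, max |F| = C(n−1, k−1). The bound is attained by the star {A : i ∈ A} for any fixed i ∈ [n]. Here C(135−1, 6−1) = C(134, 5) = 333859526.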